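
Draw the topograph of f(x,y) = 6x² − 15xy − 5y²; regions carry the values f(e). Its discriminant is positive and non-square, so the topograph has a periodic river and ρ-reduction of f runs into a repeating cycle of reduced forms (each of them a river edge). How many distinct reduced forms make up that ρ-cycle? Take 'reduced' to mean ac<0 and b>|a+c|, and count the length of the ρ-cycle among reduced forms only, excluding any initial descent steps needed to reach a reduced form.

D = 345, ⌊√D⌋ = 18
descent: ρ → (-5,15,6)  [lands on river]
river: ρ → (6,9,-11)
river: ρ → (-11,13,4)
river: ρ → (4,11,-14)
river: ρ → (-14,17,1)
river: ρ → (1,17,-14)
river: ρ → (-14,11,4)
river: ρ → (4,13,-11)
river: ρ → (-11,9,6)
river: ρ → (6,15,-5)
ρ-cycle length = 10 (tail of 1 descent step not counted)

10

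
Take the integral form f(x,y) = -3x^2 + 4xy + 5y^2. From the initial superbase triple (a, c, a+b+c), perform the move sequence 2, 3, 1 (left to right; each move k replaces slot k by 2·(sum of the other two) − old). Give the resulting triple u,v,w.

start (-3,5,6) = (f(1,0),f(0,1),f(1,1))
replace slot 2: 2·((-3)+6) − 5 = 1 → (-3,1,6)
replace slot 3: 2·((-3)+1) − 6 = -10 → (-3,1,-10)
replace slot 1: 2·(1+(-10)) − (-3) = -15 → (-15,1,-10)

-15,1,-10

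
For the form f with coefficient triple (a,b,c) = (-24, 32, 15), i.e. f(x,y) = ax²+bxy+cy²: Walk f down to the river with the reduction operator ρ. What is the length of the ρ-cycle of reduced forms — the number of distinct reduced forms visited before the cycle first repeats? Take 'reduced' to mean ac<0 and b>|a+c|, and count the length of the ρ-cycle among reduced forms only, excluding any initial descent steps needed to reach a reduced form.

D = 2464, ⌊√D⌋ = 49
river: ρ → (15,28,-28)
river: ρ → (-28,28,15)
river: ρ → (15,32,-24)
river: ρ → (-24,16,23)
river: ρ → (23,30,-17)
river: ρ → (-17,38,15)
river: ρ → (15,22,-33)
river: ρ → (-33,44,4)
river: ρ → (4,44,-33)
river: ρ → (-33,22,15)
river: ρ → (15,38,-17)
river: ρ → (-17,30,23)
river: ρ → (23,16,-24)
river: ρ → (-24,32,15)
ρ-cycle length = 14 (tail of 0 descent steps not counted)

14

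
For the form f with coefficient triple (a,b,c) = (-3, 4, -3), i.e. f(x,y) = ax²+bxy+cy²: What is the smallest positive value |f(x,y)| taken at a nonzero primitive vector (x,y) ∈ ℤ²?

translate: b→2 (≡-4 mod 6), so (3,-4,3)→(3,2,2)
flip: (3,2,2)→(2,-2,3)
translate: b→2 (≡-2 mod 4), so (2,-2,3)→(2,2,3)
reduced (well bottom): (2,2,3) with a≤c, −a<b≤a
well minimum |f| = |-2| = 2 (negative-definite)

2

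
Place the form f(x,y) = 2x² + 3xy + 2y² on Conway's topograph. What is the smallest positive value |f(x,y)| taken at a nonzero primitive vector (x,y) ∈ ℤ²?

translate: b→-1 (≡3 mod 4), so (2,3,2)→(2,-1,1)
flip: (2,-1,1)→(1,1,2)
reduced (well bottom): (1,1,2) with a≤c, −a<b≤a
well minimum = a = 1

1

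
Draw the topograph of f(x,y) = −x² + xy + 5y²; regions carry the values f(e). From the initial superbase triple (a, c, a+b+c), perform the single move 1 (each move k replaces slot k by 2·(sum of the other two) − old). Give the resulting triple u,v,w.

start (-1,5,5) = (f(1,0),f(0,1),f(1,1))
replace slot 1: 2·(5+5) − (-1) = 21 → (21,5,5)

21,5,5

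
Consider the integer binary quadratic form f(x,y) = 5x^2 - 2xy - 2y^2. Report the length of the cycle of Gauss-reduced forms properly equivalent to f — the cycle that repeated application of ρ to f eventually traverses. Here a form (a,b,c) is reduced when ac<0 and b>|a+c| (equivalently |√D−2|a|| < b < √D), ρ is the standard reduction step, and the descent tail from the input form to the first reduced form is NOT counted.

D = 44, ⌊√D⌋ = 6
descent: ρ → (-2,6,1)  [lands on river]
river: ρ → (1,6,-2)
ρ-cycle length = 2 (tail of 1 descent step not counted)

2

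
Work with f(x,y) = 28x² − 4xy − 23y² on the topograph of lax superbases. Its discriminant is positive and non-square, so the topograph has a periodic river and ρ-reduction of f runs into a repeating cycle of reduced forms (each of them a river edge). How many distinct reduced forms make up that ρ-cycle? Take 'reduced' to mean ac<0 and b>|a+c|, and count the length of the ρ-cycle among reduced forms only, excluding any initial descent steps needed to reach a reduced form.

D = 2592, ⌊√D⌋ = 50
descent: ρ → (-23,50,1)  [lands on river]
river: ρ → (1,50,-23)
river: ρ → (-23,42,9)
river: ρ → (9,48,-8)
river: ρ → (-8,48,9)
river: ρ → (9,42,-23)
ρ-cycle length = 6 (tail of 1 descent step not counted)

6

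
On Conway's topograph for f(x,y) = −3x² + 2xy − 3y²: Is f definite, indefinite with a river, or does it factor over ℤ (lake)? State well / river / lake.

D = b²−4ac = 2² − 4·(-3)·(-3) = -32
D < 0 ⇒ definite ⇒ every region one sign ⇒ single well

well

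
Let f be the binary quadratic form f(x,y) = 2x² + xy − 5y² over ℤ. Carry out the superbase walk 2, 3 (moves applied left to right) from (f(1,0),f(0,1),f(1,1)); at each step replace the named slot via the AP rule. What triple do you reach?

start (2,-5,-2) = (f(1,0),f(0,1),f(1,1))
replace slot 2: 2·(2+(-2)) − (-5) = 5 → (2,5,-2)
replace slot 3: 2·(2+5) − (-2) = 16 → (2,5,16)

2,5,16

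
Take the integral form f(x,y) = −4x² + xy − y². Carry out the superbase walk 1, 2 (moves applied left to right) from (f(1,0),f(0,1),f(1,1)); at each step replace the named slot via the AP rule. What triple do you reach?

start (-4,-1,-4) = (f(1,0),f(0,1),f(1,1))
replace slot 1: 2·((-1)+(-4)) − (-4) = -6 → (-6,-1,-4)
replace slot 2: 2·((-6)+(-4)) − (-1) = -19 → (-6,-19,-4)

-6,-19,-4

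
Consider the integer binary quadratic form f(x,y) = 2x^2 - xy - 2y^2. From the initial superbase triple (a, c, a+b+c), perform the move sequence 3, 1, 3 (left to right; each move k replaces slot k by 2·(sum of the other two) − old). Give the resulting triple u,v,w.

start (2,-2,-1) = (f(1,0),f(0,1),f(1,1))
replace slot 3: 2·(2+(-2)) − (-1) = 1 → (2,-2,1)
replace slot 1: 2·((-2)+1) − 2 = -4 → (-4,-2,1)
replace slot 3: 2·((-4)+(-2)) − 1 = -13 → (-4,-2,-13)

-4,-2,-13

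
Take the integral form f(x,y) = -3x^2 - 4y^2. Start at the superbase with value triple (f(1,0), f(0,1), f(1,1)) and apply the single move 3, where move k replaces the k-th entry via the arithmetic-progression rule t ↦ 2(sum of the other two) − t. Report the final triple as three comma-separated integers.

start (-3,-4,-7) = (f(1,0),f(0,1),f(1,1))
replace slot 3: 2·((-3)+(-4)) − (-7) = -7 → (-3,-4,-7)

-3,-4,-7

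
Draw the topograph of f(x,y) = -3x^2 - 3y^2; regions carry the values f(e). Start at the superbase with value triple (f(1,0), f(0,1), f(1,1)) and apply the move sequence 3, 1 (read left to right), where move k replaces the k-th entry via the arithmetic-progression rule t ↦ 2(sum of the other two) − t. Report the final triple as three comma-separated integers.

start (-3,-3,-6) = (f(1,0),f(0,1),f(1,1))
replace slot 3: 2·((-3)+(-3)) − (-6) = -6 → (-3,-3,-6)
replace slot 1: 2·((-3)+(-6)) − (-3) = -15 → (-15,-3,-6)

-15,-3,-6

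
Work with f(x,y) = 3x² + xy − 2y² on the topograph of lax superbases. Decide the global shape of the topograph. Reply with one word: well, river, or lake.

D = b²−4ac = 1² − 4·3·(-2) = 25
D = 5² is a perfect square ⇒ form factors over ℤ ⇒ lakes

lake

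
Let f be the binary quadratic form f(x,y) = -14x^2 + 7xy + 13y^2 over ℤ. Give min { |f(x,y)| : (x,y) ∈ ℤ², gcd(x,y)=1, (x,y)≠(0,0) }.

river: ρ → (13,19,-8)
river: ρ → (-8,13,19)
river: ρ → (19,25,-2)
river: ρ → (-2,27,6)
river: ρ → (6,21,-14)
river: ρ → (-14,7,13)
closes: descent 0, river 6
min |a| on river = 2

2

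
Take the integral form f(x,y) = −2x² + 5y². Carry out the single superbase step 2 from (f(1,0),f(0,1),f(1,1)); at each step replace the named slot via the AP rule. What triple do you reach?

start (-2,5,3) = (f(1,0),f(0,1),f(1,1))
replace slot 2: 2·((-2)+3) − 5 = -3 → (-2,-3,3)

-2,-3,3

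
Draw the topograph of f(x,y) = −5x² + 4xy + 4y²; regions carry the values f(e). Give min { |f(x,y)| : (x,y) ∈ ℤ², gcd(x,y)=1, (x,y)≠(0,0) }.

river: ρ → (4,4,-5)
river: ρ → (-5,6,3)
river: ρ → (3,6,-5)
river: ρ → (-5,4,4)
closes: descent 0, river 4
min |a| on river = 3

3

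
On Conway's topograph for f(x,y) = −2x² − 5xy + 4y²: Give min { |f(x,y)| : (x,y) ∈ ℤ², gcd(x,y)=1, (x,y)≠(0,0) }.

descent: ρ → (4,5,-2)  [lands on river]
river: ρ → (-2,7,1)
river: ρ → (1,7,-2)
river: ρ → (-2,5,4)
river: ρ → (4,3,-3)
river: ρ → (-3,3,4)
closes: descent 1, river 6
min |a| on river = 1

1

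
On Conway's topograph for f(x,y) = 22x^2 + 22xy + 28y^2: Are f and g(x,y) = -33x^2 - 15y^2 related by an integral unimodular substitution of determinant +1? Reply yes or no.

D₁ = -1980, D₂ = -1980
f: reduced (well bottom): (22,22,28) with a≤c, −a<b≤a
g is negative-definite; reduce −g:
−g: flip: (33,0,15)→(15,0,33)
−g: reduced (well bottom): (15,0,33) with a≤c, −a<b≤a
flip sign back: reduced form of g is (-15,0,-33)
reduced forms (22, 22, 28) vs (-15, 0, -33) ⇒ inequivalent

no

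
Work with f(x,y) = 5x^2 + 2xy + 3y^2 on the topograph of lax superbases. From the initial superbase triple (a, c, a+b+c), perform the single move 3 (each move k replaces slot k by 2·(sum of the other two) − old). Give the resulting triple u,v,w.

start (5,3,10) = (f(1,0),f(0,1),f(1,1))
replace slot 3: 2·(5+3) − 10 = 6 → (5,3,6)

5,3,6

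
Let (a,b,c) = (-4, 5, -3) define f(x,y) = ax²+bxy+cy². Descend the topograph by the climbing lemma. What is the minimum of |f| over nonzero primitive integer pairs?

translate: b→3 (≡-5 mod 8), so (4,-5,3)→(4,3,2)
flip: (4,3,2)→(2,-3,4)
translate: b→1 (≡-3 mod 4), so (2,-3,4)→(2,1,3)
reduced (well bottom): (2,1,3) with a≤c, −a<b≤a
well minimum |f| = |-2| = 2 (negative-definite)

2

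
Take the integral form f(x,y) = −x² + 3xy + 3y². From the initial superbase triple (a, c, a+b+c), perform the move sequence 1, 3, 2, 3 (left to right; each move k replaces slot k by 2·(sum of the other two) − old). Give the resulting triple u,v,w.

start (-1,3,5) = (f(1,0),f(0,1),f(1,1))
replace slot 1: 2·(3+5) − (-1) = 17 → (17,3,5)
replace slot 3: 2·(17+3) − 5 = 35 → (17,3,35)
replace slot 2: 2·(17+35) − 3 = 101 → (17,101,35)
replace slot 3: 2·(17+101) − 35 = 201 → (17,101,201)

17,101,201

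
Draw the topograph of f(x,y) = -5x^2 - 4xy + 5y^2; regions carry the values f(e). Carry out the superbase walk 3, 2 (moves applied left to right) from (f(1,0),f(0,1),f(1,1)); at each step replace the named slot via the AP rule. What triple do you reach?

start (-5,5,-4) = (f(1,0),f(0,1),f(1,1))
replace slot 3: 2·((-5)+5) − (-4) = 4 → (-5,5,4)
replace slot 2: 2·((-5)+4) − 5 = -7 → (-5,-7,4)

-5,-7,4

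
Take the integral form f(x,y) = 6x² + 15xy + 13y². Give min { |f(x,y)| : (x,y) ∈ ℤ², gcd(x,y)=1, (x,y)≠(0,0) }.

translate: b→3 (≡15 mod 12), so (6,15,13)→(6,3,4)
flip: (6,3,4)→(4,-3,6)
reduced (well bottom): (4,-3,6) with a≤c, −a<b≤a
well minimum = a = 4

4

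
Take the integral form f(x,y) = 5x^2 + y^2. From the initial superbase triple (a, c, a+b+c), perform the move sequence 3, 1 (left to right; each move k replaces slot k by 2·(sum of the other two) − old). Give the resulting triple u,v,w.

start (5,1,6) = (f(1,0),f(0,1),f(1,1))
replace slot 3: 2·(5+1) − 6 = 6 → (5,1,6)
replace slot 1: 2·(1+6) − 5 = 9 → (9,1,6)

9,1,6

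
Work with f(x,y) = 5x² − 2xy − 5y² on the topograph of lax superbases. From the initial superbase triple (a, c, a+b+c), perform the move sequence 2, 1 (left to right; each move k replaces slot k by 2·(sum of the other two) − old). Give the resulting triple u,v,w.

start (5,-5,-2) = (f(1,0),f(0,1),f(1,1))
replace slot 2: 2·(5+(-2)) − (-5) = 11 → (5,11,-2)
replace slot 1: 2·(11+(-2)) − 5 = 13 → (13,11,-2)

13,11,-2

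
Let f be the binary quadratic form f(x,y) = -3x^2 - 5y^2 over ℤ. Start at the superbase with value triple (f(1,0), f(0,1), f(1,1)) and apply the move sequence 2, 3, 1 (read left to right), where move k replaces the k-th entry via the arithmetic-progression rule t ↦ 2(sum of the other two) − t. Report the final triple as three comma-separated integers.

start (-3,-5,-8) = (f(1,0),f(0,1),f(1,1))
replace slot 2: 2·((-3)+(-8)) − (-5) = -17 → (-3,-17,-8)
replace slot 3: 2·((-3)+(-17)) − (-8) = -32 → (-3,-17,-32)
replace slot 1: 2·((-17)+(-32)) − (-3) = -95 → (-95,-17,-32)

-95,-17,-32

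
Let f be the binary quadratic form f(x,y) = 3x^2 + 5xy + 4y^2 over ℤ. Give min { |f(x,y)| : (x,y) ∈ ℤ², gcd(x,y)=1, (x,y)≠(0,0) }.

translate: b→-1 (≡5 mod 6), so (3,5,4)→(3,-1,2)
flip: (3,-1,2)→(2,1,3)
reduced (well bottom): (2,1,3) with a≤c, −a<b≤a
well minimum = a = 2

2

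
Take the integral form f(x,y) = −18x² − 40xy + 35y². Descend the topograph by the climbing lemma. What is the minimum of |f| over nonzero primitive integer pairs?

descent: ρ → (35,40,-18)  [lands on river]
river: ρ → (-18,32,43)
river: ρ → (43,54,-7)
river: ρ → (-7,58,27)
river: ρ → (27,50,-15)
river: ρ → (-15,40,42)
river: ρ → (42,44,-13)
river: ρ → (-13,60,10)
river: ρ → (10,60,-13)
river: ρ → (-13,44,42)
river: ρ → (42,40,-15)
river: ρ → (-15,50,27)
river: ρ → (27,58,-7)
river: ρ → (-7,54,43)
river: ρ → (43,32,-18)
river: ρ → (-18,40,35)
river: ρ → (35,30,-23)
river: ρ → (-23,62,3)
river: ρ → (3,64,-2)
river: ρ → (-2,64,3)
river: ρ → (3,62,-23)
river: ρ → (-23,30,35)
closes: descent 1, river 22
min |a| on river = 2

2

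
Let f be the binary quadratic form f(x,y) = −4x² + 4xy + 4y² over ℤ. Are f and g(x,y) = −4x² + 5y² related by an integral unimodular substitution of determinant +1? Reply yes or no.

D₁ = 80, D₂ = 80
river cycle of f (length 2): (4, 4, -4), (-4, 4, 4)
river cycle of g (length 2): (-4, 8, 1), (1, 8, -4)
cycles differ ⇒ inequivalent

no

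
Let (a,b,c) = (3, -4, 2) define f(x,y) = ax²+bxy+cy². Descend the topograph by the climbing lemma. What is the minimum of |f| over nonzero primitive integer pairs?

translate: b→2 (≡-4 mod 6), so (3,-4,2)→(3,2,1)
flip: (3,2,1)→(1,-2,3)
translate: b→0 (≡-2 mod 2), so (1,-2,3)→(1,0,2)
reduced (well bottom): (1,0,2) with a≤c, −a<b≤a
well minimum = a = 1

1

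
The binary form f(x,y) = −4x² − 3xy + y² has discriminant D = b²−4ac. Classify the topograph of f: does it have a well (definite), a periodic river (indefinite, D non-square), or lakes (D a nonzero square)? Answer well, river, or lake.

D = b²−4ac = (-3)² − 4·(-4)·1 = 25
D = 5² is a perfect square ⇒ form factors over ℤ ⇒ lakes

lake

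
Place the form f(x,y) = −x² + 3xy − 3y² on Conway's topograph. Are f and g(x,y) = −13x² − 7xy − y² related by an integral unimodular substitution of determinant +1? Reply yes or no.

D₁ = -3, D₂ = -3
f is negative-definite; reduce −f:
−f: translate: b→1 (≡-3 mod 2), so (1,-3,3)→(1,1,1)
−f: reduced (well bottom): (1,1,1) with a≤c, −a<b≤a
flip sign back: reduced form of f is (-1,-1,-1)
g is negative-definite; reduce −g:
−g: flip: (13,7,1)→(1,-7,13)
−g: translate: b→1 (≡-7 mod 2), so (1,-7,13)→(1,1,1)
−g: reduced (well bottom): (1,1,1) with a≤c, −a<b≤a
flip sign back: reduced form of g is (-1,-1,-1)
reduced forms (-1, -1, -1) vs (-1, -1, -1) ⇒ equivalent

yes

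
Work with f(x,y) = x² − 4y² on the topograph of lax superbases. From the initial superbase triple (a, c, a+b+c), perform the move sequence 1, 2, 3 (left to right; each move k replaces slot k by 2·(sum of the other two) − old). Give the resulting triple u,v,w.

start (1,-4,-3) = (f(1,0),f(0,1),f(1,1))
replace slot 1: 2·((-4)+(-3)) − 1 = -15 → (-15,-4,-3)
replace slot 2: 2·((-15)+(-3)) − (-4) = -32 → (-15,-32,-3)
replace slot 3: 2·((-15)+(-32)) − (-3) = -91 → (-15,-32,-91)

-15,-32,-91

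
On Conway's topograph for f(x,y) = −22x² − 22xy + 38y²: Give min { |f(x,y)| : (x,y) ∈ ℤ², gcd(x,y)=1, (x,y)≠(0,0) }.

descent: ρ → (38,22,-22)  [lands on river]
river: ρ → (-22,22,38)
river: ρ → (38,54,-6)
river: ρ → (-6,54,38)
closes: descent 1, river 4
min |a| on river = 6

6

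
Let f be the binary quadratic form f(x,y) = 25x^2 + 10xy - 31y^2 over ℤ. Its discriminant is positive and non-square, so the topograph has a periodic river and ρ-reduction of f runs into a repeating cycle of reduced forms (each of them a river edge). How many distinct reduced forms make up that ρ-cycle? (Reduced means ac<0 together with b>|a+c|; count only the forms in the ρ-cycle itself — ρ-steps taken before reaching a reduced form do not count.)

D = 3200, ⌊√D⌋ = 56
river: ρ → (-31,52,4)
river: ρ → (4,52,-31)
river: ρ → (-31,10,25)
river: ρ → (25,40,-16)
river: ρ → (-16,56,1)
river: ρ → (1,56,-16)
river: ρ → (-16,40,25)
river: ρ → (25,10,-31)
ρ-cycle length = 8 (tail of 0 descent steps not counted)

8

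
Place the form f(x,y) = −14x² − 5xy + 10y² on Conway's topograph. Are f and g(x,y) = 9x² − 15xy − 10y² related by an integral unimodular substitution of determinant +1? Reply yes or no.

D₁ = 585, D₂ = 585
river cycle of f (length 12): (10, 5, -14), (-14, 23, 1), (1, 23, -14), (-14, 5, 10), (10, 15, -9), (-9, 21, 4), (4, 19, -14), (-14, 9, 9), (9, 9, -14), (-14, 19, 4), … (2 more)
river cycle of g (length 12): (-10, 15, 9), (9, 21, -4), (-4, 19, 14), (14, 9, -9), (-9, 9, 14), (14, 19, -4), (-4, 21, 9), (9, 15, -10), (-10, 5, 14), (14, 23, -1), … (2 more)
cycles differ ⇒ inequivalent

no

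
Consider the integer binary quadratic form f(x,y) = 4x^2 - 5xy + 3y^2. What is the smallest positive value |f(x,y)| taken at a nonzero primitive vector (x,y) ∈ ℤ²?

translate: b→3 (≡-5 mod 8), so (4,-5,3)→(4,3,2)
flip: (4,3,2)→(2,-3,4)
translate: b→1 (≡-3 mod 4), so (2,-3,4)→(2,1,3)
reduced (well bottom): (2,1,3) with a≤c, −a<b≤a
well minimum = a = 2

2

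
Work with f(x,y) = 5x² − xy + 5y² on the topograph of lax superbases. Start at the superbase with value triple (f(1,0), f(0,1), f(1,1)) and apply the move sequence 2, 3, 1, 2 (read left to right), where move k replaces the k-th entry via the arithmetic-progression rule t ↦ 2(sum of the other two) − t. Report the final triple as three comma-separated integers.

start (5,5,9) = (f(1,0),f(0,1),f(1,1))
replace slot 2: 2·(5+9) − 5 = 23 → (5,23,9)
replace slot 3: 2·(5+23) − 9 = 47 → (5,23,47)
replace slot 1: 2·(23+47) − 5 = 135 → (135,23,47)
replace slot 2: 2·(135+47) − 23 = 341 → (135,341,47)

135,341,47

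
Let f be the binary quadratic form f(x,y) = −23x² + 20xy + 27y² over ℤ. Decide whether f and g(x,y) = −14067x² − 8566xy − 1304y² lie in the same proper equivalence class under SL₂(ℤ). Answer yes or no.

D₁ = 2884, D₂ = 2884
river cycle of f (length 40): (27, 34, -16), (-16, 30, 31), (31, 32, -15), (-15, 28, 35), (35, 42, -8), (-8, 38, 45), (45, 52, -1), (-1, 52, 45), (45, 38, -8), (-8, 42, 35), … (30 more)
river cycle of g (length 40): (-16, 30, 31), (31, 32, -15), (-15, 28, 35), (35, 42, -8), (-8, 38, 45), (45, 52, -1), (-1, 52, 45), (45, 38, -8), (-8, 42, 35), (35, 28, -15), … (30 more)
cycles coincide ⇒ equivalent

yes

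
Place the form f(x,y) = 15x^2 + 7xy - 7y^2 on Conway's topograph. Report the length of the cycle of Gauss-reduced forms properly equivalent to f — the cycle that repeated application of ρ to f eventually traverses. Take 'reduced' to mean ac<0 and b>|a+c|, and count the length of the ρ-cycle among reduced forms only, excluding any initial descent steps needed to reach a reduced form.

D = 469, ⌊√D⌋ = 21
descent: ρ → (-7,21,1)  [lands on river]
river: ρ → (1,21,-7)
ρ-cycle length = 2 (tail of 1 descent step not counted)

2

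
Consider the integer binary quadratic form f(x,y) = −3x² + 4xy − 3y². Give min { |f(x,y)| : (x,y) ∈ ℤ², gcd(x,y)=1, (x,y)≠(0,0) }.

translate: b→2 (≡-4 mod 6), so (3,-4,3)→(3,2,2)
flip: (3,2,2)→(2,-2,3)
translate: b→2 (≡-2 mod 4), so (2,-2,3)→(2,2,3)
reduced (well bottom): (2,2,3) with a≤c, −a<b≤a
well minimum |f| = |-2| = 2 (negative-definite)

2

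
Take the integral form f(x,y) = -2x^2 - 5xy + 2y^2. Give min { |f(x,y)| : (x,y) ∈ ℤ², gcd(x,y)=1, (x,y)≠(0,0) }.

descent: ρ → (2,5,-2)  [lands on river]
river: ρ → (-2,3,4)
river: ρ → (4,5,-1)
river: ρ → (-1,5,4)
river: ρ → (4,3,-2)
river: ρ → (-2,5,2)
river: ρ → (2,3,-4)
river: ρ → (-4,5,1)
river: ρ → (1,5,-4)
river: ρ → (-4,3,2)
closes: descent 1, river 10
min |a| on river = 1

1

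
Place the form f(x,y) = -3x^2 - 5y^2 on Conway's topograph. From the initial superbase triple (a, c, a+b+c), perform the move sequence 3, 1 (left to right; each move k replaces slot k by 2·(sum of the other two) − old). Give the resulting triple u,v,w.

start (-3,-5,-8) = (f(1,0),f(0,1),f(1,1))
replace slot 3: 2·((-3)+(-5)) − (-8) = -8 → (-3,-5,-8)
replace slot 1: 2·((-5)+(-8)) − (-3) = -23 → (-23,-5,-8)

-23,-5,-8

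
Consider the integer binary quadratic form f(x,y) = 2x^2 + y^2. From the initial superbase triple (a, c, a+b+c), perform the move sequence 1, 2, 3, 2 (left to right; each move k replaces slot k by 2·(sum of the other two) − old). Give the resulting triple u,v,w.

start (2,1,3) = (f(1,0),f(0,1),f(1,1))
replace slot 1: 2·(1+3) − 2 = 6 → (6,1,3)
replace slot 2: 2·(6+3) − 1 = 17 → (6,17,3)
replace slot 3: 2·(6+17) − 3 = 43 → (6,17,43)
replace slot 2: 2·(6+43) − 17 = 81 → (6,81,43)

6,81,43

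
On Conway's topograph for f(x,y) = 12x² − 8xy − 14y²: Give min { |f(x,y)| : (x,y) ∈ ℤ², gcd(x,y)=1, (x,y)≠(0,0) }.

descent: ρ → (-14,8,12)  [lands on river]
river: ρ → (12,16,-10)
river: ρ → (-10,24,4)
river: ρ → (4,24,-10)
river: ρ → (-10,16,12)
river: ρ → (12,8,-14)
river: ρ → (-14,20,6)
river: ρ → (6,16,-20)
river: ρ → (-20,24,2)
river: ρ → (2,24,-20)
river: ρ → (-20,16,6)
river: ρ → (6,20,-14)
closes: descent 1, river 12
min |a| on river = 2

2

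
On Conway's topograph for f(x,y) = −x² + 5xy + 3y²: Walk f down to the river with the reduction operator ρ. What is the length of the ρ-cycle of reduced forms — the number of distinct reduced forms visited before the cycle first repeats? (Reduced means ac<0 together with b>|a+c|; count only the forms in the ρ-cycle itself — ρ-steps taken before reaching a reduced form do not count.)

D = 37, ⌊√D⌋ = 6
river: ρ → (3,1,-3)
river: ρ → (-3,5,1)
river: ρ → (1,5,-3)
river: ρ → (-3,1,3)
river: ρ → (3,5,-1)
river: ρ → (-1,5,3)
ρ-cycle length = 6 (tail of 0 descent steps not counted)

6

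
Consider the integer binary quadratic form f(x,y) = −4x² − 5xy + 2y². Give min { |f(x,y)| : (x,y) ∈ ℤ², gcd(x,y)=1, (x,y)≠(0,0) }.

descent: ρ → (2,5,-4)  [lands on river]
river: ρ → (-4,3,3)
river: ρ → (3,3,-4)
river: ρ → (-4,5,2)
river: ρ → (2,7,-1)
river: ρ → (-1,7,2)
closes: descent 1, river 6
min |a| on river = 1

1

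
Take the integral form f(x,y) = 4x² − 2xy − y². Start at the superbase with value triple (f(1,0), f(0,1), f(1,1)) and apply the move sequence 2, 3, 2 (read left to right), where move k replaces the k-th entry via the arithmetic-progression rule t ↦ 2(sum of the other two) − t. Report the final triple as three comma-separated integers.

start (4,-1,1) = (f(1,0),f(0,1),f(1,1))
replace slot 2: 2·(4+1) − (-1) = 11 → (4,11,1)
replace slot 3: 2·(4+11) − 1 = 29 → (4,11,29)
replace slot 2: 2·(4+29) − 11 = 55 → (4,55,29)

4,55,29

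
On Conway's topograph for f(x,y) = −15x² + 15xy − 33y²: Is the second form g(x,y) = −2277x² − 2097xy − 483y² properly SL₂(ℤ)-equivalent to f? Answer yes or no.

D₁ = -1755, D₂ = -1755
f is negative-definite; reduce −f:
−f: translate: b→15 (≡-15 mod 30), so (15,-15,33)→(15,15,33)
−f: reduced (well bottom): (15,15,33) with a≤c, −a<b≤a
flip sign back: reduced form of f is (-15,-15,-33)
g is negative-definite; reduce −g:
−g: flip: (2277,2097,483)→(483,-2097,2277)
−g: translate: b→-165 (≡-2097 mod 966), so (483,-2097,2277)→(483,-165,15)
−g: flip: (483,-165,15)→(15,165,483)
−g: translate: b→15 (≡165 mod 30), so (15,165,483)→(15,15,33)
−g: reduced (well bottom): (15,15,33) with a≤c, −a<b≤a
flip sign back: reduced form of g is (-15,-15,-33)
reduced forms (-15, -15, -33) vs (-15, -15, -33) ⇒ equivalent

yes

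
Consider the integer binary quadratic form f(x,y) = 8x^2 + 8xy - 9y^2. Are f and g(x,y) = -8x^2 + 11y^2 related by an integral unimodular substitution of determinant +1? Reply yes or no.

D₁ = 352, D₂ = 352
river cycle of f (length 6): (-9, 10, 7), (7, 18, -1), (-1, 18, 7), (7, 10, -9), (-9, 8, 8), (8, 8, -9)
river cycle of g (length 6): (-8, 16, 3), (3, 14, -13), (-13, 12, 4), (4, 12, -13), (-13, 14, 3), (3, 16, -8)
cycles differ ⇒ inequivalent

no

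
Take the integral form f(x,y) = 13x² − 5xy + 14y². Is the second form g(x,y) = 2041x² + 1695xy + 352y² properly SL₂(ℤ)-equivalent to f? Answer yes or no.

D₁ = -703, D₂ = -703
f: reduced (well bottom): (13,-5,14) with a≤c, −a<b≤a
g: flip: (2041,1695,352)→(352,-1695,2041)
g: translate: b→-287 (≡-1695 mod 704), so (352,-1695,2041)→(352,-287,59)
g: flip: (352,-287,59)→(59,287,352)
g: translate: b→51 (≡287 mod 118), so (59,287,352)→(59,51,14)
g: flip: (59,51,14)→(14,-51,59)
g: translate: b→5 (≡-51 mod 28), so (14,-51,59)→(14,5,13)
g: flip: (14,5,13)→(13,-5,14)
g: reduced (well bottom): (13,-5,14) with a≤c, −a<b≤a
reduced forms (13, -5, 14) vs (13, -5, 14) ⇒ equivalent

yes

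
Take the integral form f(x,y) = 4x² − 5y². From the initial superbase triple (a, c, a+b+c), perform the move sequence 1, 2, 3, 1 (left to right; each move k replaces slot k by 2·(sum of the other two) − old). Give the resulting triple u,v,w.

start (4,-5,-1) = (f(1,0),f(0,1),f(1,1))
replace slot 1: 2·((-5)+(-1)) − 4 = -16 → (-16,-5,-1)
replace slot 2: 2·((-16)+(-1)) − (-5) = -29 → (-16,-29,-1)
replace slot 3: 2·((-16)+(-29)) − (-1) = -89 → (-16,-29,-89)
replace slot 1: 2·((-29)+(-89)) − (-16) = -220 → (-220,-29,-89)

-220,-29,-89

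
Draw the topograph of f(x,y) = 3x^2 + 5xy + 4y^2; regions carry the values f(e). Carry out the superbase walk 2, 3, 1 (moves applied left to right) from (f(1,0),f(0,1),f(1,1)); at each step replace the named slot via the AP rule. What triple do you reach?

start (3,4,12) = (f(1,0),f(0,1),f(1,1))
replace slot 2: 2·(3+12) − 4 = 26 → (3,26,12)
replace slot 3: 2·(3+26) − 12 = 46 → (3,26,46)
replace slot 1: 2·(26+46) − 3 = 141 → (141,26,46)

141,26,46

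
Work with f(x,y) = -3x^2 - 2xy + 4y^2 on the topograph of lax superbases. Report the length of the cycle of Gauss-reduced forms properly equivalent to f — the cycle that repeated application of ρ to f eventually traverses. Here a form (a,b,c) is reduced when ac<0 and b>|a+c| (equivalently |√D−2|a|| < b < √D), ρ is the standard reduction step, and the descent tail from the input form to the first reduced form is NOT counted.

D = 52, ⌊√D⌋ = 7
descent: ρ → (4,2,-3)  [lands on river]
river: ρ → (-3,4,3)
river: ρ → (3,2,-4)
river: ρ → (-4,6,1)
river: ρ → (1,6,-4)
river: ρ → (-4,2,3)
river: ρ → (3,4,-3)
river: ρ → (-3,2,4)
river: ρ → (4,6,-1)
river: ρ → (-1,6,4)
ρ-cycle length = 10 (tail of 1 descent step not counted)

10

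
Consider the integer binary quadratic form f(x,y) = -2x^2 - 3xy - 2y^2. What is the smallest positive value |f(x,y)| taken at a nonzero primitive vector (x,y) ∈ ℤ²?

translate: b→-1 (≡3 mod 4), so (2,3,2)→(2,-1,1)
flip: (2,-1,1)→(1,1,2)
reduced (well bottom): (1,1,2) with a≤c, −a<b≤a
well minimum |f| = |-1| = 1 (negative-definite)

1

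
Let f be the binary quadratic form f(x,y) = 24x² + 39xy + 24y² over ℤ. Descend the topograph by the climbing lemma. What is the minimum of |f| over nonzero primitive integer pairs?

translate: b→-9 (≡39 mod 48), so (24,39,24)→(24,-9,9)
flip: (24,-9,9)→(9,9,24)
reduced (well bottom): (9,9,24) with a≤c, −a<b≤a
well minimum = a = 9

9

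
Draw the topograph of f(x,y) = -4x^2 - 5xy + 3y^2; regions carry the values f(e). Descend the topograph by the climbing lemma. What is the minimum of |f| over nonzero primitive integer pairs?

descent: ρ → (3,5,-4)  [lands on river]
river: ρ → (-4,3,4)
river: ρ → (4,5,-3)
river: ρ → (-3,7,2)
river: ρ → (2,5,-6)
river: ρ → (-6,7,1)
river: ρ → (1,7,-6)
river: ρ → (-6,5,2)
river: ρ → (2,7,-3)
river: ρ → (-3,5,4)
river: ρ → (4,3,-4)
river: ρ → (-4,5,3)
river: ρ → (3,7,-2)
river: ρ → (-2,5,6)
river: ρ → (6,7,-1)
river: ρ → (-1,7,6)
river: ρ → (6,5,-2)
river: ρ → (-2,7,3)
closes: descent 1, river 18
min |a| on river = 1

1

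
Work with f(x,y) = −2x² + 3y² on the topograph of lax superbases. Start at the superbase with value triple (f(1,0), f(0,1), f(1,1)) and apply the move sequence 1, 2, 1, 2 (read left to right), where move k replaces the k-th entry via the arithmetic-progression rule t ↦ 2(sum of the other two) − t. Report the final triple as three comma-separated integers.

start (-2,3,1) = (f(1,0),f(0,1),f(1,1))
replace slot 1: 2·(3+1) − (-2) = 10 → (10,3,1)
replace slot 2: 2·(10+1) − 3 = 19 → (10,19,1)
replace slot 1: 2·(19+1) − 10 = 30 → (30,19,1)
replace slot 2: 2·(30+1) − 19 = 43 → (30,43,1)

30,43,1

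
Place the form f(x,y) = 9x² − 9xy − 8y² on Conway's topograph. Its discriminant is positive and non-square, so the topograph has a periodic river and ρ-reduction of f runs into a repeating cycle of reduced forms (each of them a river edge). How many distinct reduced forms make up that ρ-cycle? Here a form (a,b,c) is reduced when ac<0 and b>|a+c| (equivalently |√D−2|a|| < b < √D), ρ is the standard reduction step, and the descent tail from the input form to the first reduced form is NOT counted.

D = 369, ⌊√D⌋ = 19
descent: ρ → (-8,9,9)  [lands on river]
river: ρ → (9,9,-8)
river: ρ → (-8,7,10)
river: ρ → (10,13,-5)
river: ρ → (-5,17,4)
river: ρ → (4,15,-9)
river: ρ → (-9,3,10)
river: ρ → (10,17,-2)
river: ρ → (-2,19,1)
river: ρ → (1,19,-2)
river: ρ → (-2,17,10)
river: ρ → (10,3,-9)
river: ρ → (-9,15,4)
river: ρ → (4,17,-5)
river: ρ → (-5,13,10)
river: ρ → (10,7,-8)
ρ-cycle length = 16 (tail of 1 descent step not counted)

16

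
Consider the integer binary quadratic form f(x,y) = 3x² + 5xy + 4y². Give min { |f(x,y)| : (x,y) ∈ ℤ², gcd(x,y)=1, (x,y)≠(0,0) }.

translate: b→-1 (≡5 mod 6), so (3,5,4)→(3,-1,2)
flip: (3,-1,2)→(2,1,3)
reduced (well bottom): (2,1,3) with a≤c, −a<b≤a
well minimum = a = 2

2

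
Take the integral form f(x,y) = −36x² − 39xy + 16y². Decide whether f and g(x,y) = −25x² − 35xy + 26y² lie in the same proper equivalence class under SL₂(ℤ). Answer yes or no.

D₁ = 3825, D₂ = 3825
river cycle of f (length 24): (16, 39, -36), (-36, 33, 19), (19, 43, -26), (-26, 61, 1), (1, 61, -26), (-26, 43, 19), (19, 33, -36), (-36, 39, 16), (16, 57, -9), (-9, 51, 34), … (14 more)
river cycle of g (length 24): (26, 35, -25), (-25, 15, 36), (36, 57, -4), (-4, 55, 50), (50, 45, -9), (-9, 45, 50), (50, 55, -4), (-4, 57, 36), (36, 15, -25), (-25, 35, 26), … (14 more)
cycles differ ⇒ inequivalent

no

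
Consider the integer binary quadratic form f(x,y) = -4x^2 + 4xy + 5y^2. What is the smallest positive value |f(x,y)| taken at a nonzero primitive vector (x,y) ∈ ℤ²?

river: ρ → (5,6,-3)
river: ρ → (-3,6,5)
river: ρ → (5,4,-4)
river: ρ → (-4,4,5)
closes: descent 0, river 4
min |a| on river = 3

3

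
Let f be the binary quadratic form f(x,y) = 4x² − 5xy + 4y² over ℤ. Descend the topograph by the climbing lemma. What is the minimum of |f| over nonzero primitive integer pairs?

translate: b→3 (≡-5 mod 8), so (4,-5,4)→(4,3,3)
flip: (4,3,3)→(3,-3,4)
translate: b→3 (≡-3 mod 6), so (3,-3,4)→(3,3,4)
reduced (well bottom): (3,3,4) with a≤c, −a<b≤a
well minimum = a = 3

3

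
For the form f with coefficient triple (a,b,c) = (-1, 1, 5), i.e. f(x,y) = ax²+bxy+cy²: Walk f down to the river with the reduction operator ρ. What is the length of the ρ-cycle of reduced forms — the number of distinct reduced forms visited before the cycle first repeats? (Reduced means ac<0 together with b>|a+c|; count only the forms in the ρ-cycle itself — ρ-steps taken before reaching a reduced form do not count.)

D = 21, ⌊√D⌋ = 4
descent: ρ → (5,-1,-1)
descent: ρ → (-1,3,3)  [lands on river]
river: ρ → (3,3,-1)
ρ-cycle length = 2 (tail of 2 descent steps not counted)

2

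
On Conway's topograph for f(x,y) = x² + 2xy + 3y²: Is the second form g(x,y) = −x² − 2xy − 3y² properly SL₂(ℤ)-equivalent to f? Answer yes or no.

D₁ = -8, D₂ = -8
f: translate: b→0 (≡2 mod 2), so (1,2,3)→(1,0,2)
f: reduced (well bottom): (1,0,2) with a≤c, −a<b≤a
g is negative-definite; reduce −g:
−g: translate: b→0 (≡2 mod 2), so (1,2,3)→(1,0,2)
−g: reduced (well bottom): (1,0,2) with a≤c, −a<b≤a
flip sign back: reduced form of g is (-1,0,-2)
reduced forms (1, 0, 2) vs (-1, 0, -2) ⇒ inequivalent

no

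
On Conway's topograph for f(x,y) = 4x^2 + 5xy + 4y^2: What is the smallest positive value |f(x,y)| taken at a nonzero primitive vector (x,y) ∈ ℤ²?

translate: b→-3 (≡5 mod 8), so (4,5,4)→(4,-3,3)
flip: (4,-3,3)→(3,3,4)
reduced (well bottom): (3,3,4) with a≤c, −a<b≤a
well minimum = a = 3

3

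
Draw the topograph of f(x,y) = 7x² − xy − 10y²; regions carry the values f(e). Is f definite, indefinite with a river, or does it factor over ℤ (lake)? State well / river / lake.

D = b²−4ac = (-1)² − 4·7·(-10) = 281
D > 0 non-square ⇒ indefinite ⇒ periodic river

river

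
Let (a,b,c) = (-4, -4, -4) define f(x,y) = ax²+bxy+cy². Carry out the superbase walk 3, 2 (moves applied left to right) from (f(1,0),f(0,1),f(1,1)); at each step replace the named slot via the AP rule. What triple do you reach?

start (-4,-4,-12) = (f(1,0),f(0,1),f(1,1))
replace slot 3: 2·((-4)+(-4)) − (-12) = -4 → (-4,-4,-4)
replace slot 2: 2·((-4)+(-4)) − (-4) = -12 → (-4,-12,-4)

-4,-12,-4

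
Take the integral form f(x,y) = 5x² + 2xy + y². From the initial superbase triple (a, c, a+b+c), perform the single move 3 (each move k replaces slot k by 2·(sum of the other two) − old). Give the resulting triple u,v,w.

start (5,1,8) = (f(1,0),f(0,1),f(1,1))
replace slot 3: 2·(5+1) − 8 = 4 → (5,1,4)

5,1,4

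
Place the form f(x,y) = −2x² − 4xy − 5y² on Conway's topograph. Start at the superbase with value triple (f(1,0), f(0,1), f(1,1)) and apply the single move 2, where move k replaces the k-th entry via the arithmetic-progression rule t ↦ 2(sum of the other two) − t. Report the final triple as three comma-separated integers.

start (-2,-5,-11) = (f(1,0),f(0,1),f(1,1))
replace slot 2: 2·((-2)+(-11)) − (-5) = -21 → (-2,-21,-11)

-2,-21,-11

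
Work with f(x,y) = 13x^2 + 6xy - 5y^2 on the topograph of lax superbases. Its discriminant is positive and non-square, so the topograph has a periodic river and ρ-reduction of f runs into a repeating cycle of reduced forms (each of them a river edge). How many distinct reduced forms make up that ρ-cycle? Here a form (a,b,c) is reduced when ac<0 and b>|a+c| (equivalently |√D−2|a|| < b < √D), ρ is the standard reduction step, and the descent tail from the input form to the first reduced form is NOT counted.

D = 296, ⌊√D⌋ = 17
descent: ρ → (-5,14,5)  [lands on river]
river: ρ → (5,16,-2)
river: ρ → (-2,16,5)
river: ρ → (5,14,-5)
river: ρ → (-5,16,2)
river: ρ → (2,16,-5)
ρ-cycle length = 6 (tail of 1 descent step not counted)

6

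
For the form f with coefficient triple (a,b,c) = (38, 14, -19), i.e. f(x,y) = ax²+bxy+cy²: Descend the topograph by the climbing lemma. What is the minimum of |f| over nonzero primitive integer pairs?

descent: ρ → (-19,24,33)  [lands on river]
river: ρ → (33,42,-10)
river: ρ → (-10,38,41)
river: ρ → (41,44,-7)
river: ρ → (-7,54,6)
river: ρ → (6,54,-7)
river: ρ → (-7,44,41)
river: ρ → (41,38,-10)
river: ρ → (-10,42,33)
river: ρ → (33,24,-19)
river: ρ → (-19,52,5)
river: ρ → (5,48,-39)
river: ρ → (-39,30,14)
river: ρ → (14,54,-3)
river: ρ → (-3,54,14)
river: ρ → (14,30,-39)
river: ρ → (-39,48,5)
river: ρ → (5,52,-19)
closes: descent 1, river 18
min |a| on river = 3

3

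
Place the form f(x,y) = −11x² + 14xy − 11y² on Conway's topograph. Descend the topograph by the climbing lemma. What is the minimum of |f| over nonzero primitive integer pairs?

translate: b→8 (≡-14 mod 22), so (11,-14,11)→(11,8,8)
flip: (11,8,8)→(8,-8,11)
translate: b→8 (≡-8 mod 16), so (8,-8,11)→(8,8,11)
reduced (well bottom): (8,8,11) with a≤c, −a<b≤a
well minimum |f| = |-8| = 8 (negative-definite)

8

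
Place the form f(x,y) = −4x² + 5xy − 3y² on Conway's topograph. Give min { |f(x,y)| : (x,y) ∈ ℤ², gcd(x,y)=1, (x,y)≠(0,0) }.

translate: b→3 (≡-5 mod 8), so (4,-5,3)→(4,3,2)
flip: (4,3,2)→(2,-3,4)
translate: b→1 (≡-3 mod 4), so (2,-3,4)→(2,1,3)
reduced (well bottom): (2,1,3) with a≤c, −a<b≤a
well minimum |f| = |-2| = 2 (negative-definite)

2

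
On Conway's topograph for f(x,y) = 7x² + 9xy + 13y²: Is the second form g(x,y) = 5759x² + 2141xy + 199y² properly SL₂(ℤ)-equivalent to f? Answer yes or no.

D₁ = -283, D₂ = -283
f: translate: b→-5 (≡9 mod 14), so (7,9,13)→(7,-5,11)
f: reduced (well bottom): (7,-5,11) with a≤c, −a<b≤a
g: flip: (5759,2141,199)→(199,-2141,5759)
g: translate: b→-151 (≡-2141 mod 398), so (199,-2141,5759)→(199,-151,29)
g: flip: (199,-151,29)→(29,151,199)
g: translate: b→-23 (≡151 mod 58), so (29,151,199)→(29,-23,7)
g: flip: (29,-23,7)→(7,23,29)
g: translate: b→-5 (≡23 mod 14), so (7,23,29)→(7,-5,11)
g: reduced (well bottom): (7,-5,11) with a≤c, −a<b≤a
reduced forms (7, -5, 11) vs (7, -5, 11) ⇒ equivalent

yes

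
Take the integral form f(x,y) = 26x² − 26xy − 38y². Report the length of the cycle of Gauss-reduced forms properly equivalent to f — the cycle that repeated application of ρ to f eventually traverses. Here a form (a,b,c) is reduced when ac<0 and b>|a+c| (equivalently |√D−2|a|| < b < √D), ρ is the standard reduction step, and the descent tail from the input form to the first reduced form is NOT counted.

D = 4628, ⌊√D⌋ = 68
descent: ρ → (-38,26,26)  [lands on river]
river: ρ → (26,26,-38)
river: ρ → (-38,50,14)
river: ρ → (14,62,-14)
river: ρ → (-14,50,38)
river: ρ → (38,26,-26)
river: ρ → (-26,26,38)
river: ρ → (38,50,-14)
river: ρ → (-14,62,14)
river: ρ → (14,50,-38)
ρ-cycle length = 10 (tail of 1 descent step not counted)

10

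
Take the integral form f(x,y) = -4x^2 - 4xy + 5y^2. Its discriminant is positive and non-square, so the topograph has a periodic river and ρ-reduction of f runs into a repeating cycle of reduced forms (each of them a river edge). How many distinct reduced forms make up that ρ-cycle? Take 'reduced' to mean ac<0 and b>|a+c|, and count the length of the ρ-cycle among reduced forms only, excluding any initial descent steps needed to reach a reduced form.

D = 96, ⌊√D⌋ = 9
descent: ρ → (5,4,-4)  [lands on river]
river: ρ → (-4,4,5)
river: ρ → (5,6,-3)
river: ρ → (-3,6,5)
ρ-cycle length = 4 (tail of 1 descent step not counted)

4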